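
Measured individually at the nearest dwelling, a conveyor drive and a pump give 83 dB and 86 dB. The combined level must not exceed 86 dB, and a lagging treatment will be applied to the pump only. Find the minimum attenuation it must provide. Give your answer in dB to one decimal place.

3.0 dB

Everything except the pump sums to 10^(83/10) = 1.995e+08 in linear terms, 83.00 dB.
The limit corresponds to 10^(86/10) = 3.981e+08; subtracting the fixed part leaves 1.986e+08 for the pump, i.e. 82.98 dB.
So the pump must be reduced from 86 to 82.98 dB: IL = 3.02 dB.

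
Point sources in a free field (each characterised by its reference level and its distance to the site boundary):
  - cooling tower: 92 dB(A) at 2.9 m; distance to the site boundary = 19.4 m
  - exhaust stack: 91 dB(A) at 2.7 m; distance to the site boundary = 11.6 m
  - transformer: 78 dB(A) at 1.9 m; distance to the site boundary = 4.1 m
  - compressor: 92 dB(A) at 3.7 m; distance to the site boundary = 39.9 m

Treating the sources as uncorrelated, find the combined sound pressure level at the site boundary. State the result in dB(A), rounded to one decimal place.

Apply inverse-square spreading to bring every level to the receiver, then sum 10^(L/10).
cooling tower: 92 − 20·log₁₀(19.4/2.9) = 92 − 16.51 = 75.49 dB(A).
exhaust stack: 91 − 20·log₁₀(11.6/2.7) = 91 − 12.66 = 78.34 dB(A).
transformer: 78 − 20·log₁₀(4.1/1.9) = 78 − 6.68 = 71.32 dB(A).
compressor: 92 − 20·log₁₀(39.9/3.7) = 92 − 20.66 = 71.34 dB(A).
Σ 10^(L/10) = 1.308e+08 → L_total = 10·log₁₀(1.308e+08) = 81.17 dB(A).

81.2 dB(A)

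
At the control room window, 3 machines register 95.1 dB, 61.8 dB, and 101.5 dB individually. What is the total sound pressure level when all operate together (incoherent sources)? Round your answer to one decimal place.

Incoherent sources combine by intensity addition: L_total = 10·log₁₀(Σ 10^(L_i/10)).
Σ 10^(L/10) = 10^(95.1/10) + 10^(61.8/10) + 10^(101.5/10) = 1.736e+10.
L_total = 10·log₁₀(1.736e+10) = 102.40 dB.

102.4 dB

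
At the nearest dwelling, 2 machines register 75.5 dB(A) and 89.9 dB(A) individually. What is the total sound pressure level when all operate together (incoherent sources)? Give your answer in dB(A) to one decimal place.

90.1 dB(A)

Incoherent sources combine by intensity addition: L_total = 10·log₁₀(Σ 10^(L_i/10)).
Σ 10^(L/10) = 10^(75.5/10) + 10^(89.9/10) = 1.013e+09.
L_total = 10·log₁₀(1.013e+09) = 90.05 dB(A).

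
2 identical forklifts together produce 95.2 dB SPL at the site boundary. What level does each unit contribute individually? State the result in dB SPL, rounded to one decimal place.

92.2 dB SPL

For N identical incoherent sources L_total = L₁ + 10·log₁₀ N, so L₁ = 95.2 − 10·log₁₀(2) = 95.2 − 3.010.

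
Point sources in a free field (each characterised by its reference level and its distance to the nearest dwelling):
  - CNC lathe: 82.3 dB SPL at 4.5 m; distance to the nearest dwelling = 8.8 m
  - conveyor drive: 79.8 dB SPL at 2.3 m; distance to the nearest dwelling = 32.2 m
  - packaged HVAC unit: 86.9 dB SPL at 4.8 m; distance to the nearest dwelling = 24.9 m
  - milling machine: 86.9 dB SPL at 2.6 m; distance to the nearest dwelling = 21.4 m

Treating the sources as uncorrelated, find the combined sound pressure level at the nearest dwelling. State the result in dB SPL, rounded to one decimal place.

78.5 dB SPL

Apply inverse-square spreading to bring every level to the receiver, then sum 10^(L/10).
CNC lathe: 82.3 − 20·log₁₀(8.8/4.5) = 82.3 − 5.83 = 76.47 dB SPL.
conveyor drive: 79.8 − 20·log₁₀(32.2/2.3) = 79.8 − 22.92 = 56.88 dB SPL.
packaged HVAC unit: 86.9 − 20·log₁₀(24.9/4.8) = 86.9 − 14.30 = 72.60 dB SPL.
milling machine: 86.9 − 20·log₁₀(21.4/2.6) = 86.9 − 18.31 = 68.59 dB SPL.
Σ 10^(L/10) = 7.033e+07 → L_total = 10·log₁₀(7.033e+07) = 78.47 dB SPL.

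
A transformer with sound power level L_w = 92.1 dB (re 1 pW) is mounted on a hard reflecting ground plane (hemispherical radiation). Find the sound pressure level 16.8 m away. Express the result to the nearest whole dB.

Free-field hemispherical radiation: L_p = L_w − 10·log₁₀(2π·r²), r = 16.8 m.
2π·r² = 1773 m², 10·log₁₀ of that is 32.488 dB.
L_p = 92.1 − 32.488 = 59.61 dB.

60 dB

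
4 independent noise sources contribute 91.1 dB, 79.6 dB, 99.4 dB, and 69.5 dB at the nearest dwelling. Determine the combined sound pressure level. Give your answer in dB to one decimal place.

100.0 dB

For uncorrelated sources the intensities add, so convert each level to linear form, sum, and take 10·log₁₀ of the total.
Σ 10^(L/10) = 10^(91.1/10) + 10^(79.6/10) + 10^(99.4/10) + 10^(69.5/10) = 1.010e+10.
L_total = 10·log₁₀(1.010e+10) = 100.04 dB.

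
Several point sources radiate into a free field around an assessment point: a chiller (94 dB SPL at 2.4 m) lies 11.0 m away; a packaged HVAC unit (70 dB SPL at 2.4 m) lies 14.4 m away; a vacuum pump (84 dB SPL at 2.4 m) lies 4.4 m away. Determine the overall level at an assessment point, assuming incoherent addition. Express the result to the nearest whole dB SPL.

83 dB SPL

First find each source's level at the receiver (point-source: −20·log₁₀(r/r_ref)), then combine on an intensity basis.
chiller: 94 − 20·log₁₀(11.0/2.4) = 94 − 13.22 = 80.78 dB SPL.
packaged HVAC unit: 70 − 20·log₁₀(14.4/2.4) = 70 − 15.56 = 54.44 dB SPL.
vacuum pump: 84 − 20·log₁₀(4.4/2.4) = 84 − 5.26 = 78.74 dB SPL.
Σ 10^(L/10) = 1.946e+08 → L_total = 10·log₁₀(1.946e+08) = 82.89 dB SPL.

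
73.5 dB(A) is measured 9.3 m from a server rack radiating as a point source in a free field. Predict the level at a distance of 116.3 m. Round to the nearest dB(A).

Spherical spreading from a point source gives a 20·log₁₀(r₂/r₁) drop.
L₂ = 73.5 − 20·log₁₀(116.3/9.3) = 73.5 − 21.942 = 51.56 dB(A).

52 dB(A)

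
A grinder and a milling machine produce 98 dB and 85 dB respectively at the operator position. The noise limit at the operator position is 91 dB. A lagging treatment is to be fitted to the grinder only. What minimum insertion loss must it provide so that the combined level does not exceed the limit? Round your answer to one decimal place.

8.3 dB

The untreated sources together contribute 10^(85/10) = 3.162e+08, i.e. 85.00 dB.
The limit corresponds to 10^(91/10) = 1.259e+09; subtracting the fixed part leaves 9.427e+08 for the grinder, i.e. 89.74 dB.
Required insertion loss = 98 − 89.74 = 8.26 dB.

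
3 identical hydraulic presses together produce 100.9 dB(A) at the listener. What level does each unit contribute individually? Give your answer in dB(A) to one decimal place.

Dividing the total intensity by 3 lowers the level by 10·log₁₀ 3 = 4.771 dB: L₁ = 100.9 − 4.771.

96.1 dB(A)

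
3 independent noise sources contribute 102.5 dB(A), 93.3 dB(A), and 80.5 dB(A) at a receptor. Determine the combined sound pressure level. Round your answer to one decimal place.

Incoherent sources combine by intensity addition: L_total = 10·log₁₀(Σ 10^(L_i/10)).
Σ 10^(L/10) = 10^(102.5/10) + 10^(93.3/10) + 10^(80.5/10) = 2.003e+10.
L_total = 10·log₁₀(2.003e+10) = 103.02 dB(A).

103.0 dB(A)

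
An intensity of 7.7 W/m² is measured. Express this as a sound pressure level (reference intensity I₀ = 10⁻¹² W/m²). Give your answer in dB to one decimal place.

128.9 dB

Dividing by I₀ shifts the exponent by 12: I/I₀ = 7.7×10^12.
L = 10·(0.8865 + 12) = 128.86 dB.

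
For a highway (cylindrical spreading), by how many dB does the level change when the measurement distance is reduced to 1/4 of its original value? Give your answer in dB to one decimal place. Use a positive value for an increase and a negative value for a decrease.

+6.0 dB

A line source loses 3 dB per doubling of distance; generally ΔL = −10·log₁₀(r₂/r₁).
ΔL = −10·log₁₀(0.25) = +6.02 dB.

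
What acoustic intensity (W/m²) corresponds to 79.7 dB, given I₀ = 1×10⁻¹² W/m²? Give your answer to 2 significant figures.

L = 10·log₁₀(I/I₀) ⇒ I = I₀·10^(L/10) = 10⁻¹² × 10^7.97.

9.3e-05 W/m²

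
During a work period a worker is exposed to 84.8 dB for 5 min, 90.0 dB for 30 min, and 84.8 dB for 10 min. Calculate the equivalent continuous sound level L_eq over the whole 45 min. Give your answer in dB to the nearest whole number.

89 dB

L_eq = 10·log₁₀[(1/T)·Σ tᵢ·10^(Lᵢ/10)] with T = 45 min.
Σ tᵢ·10^(Lᵢ/10) = 5·10^(84.8/10) + 30·10^(90.0/10) + 10·10^(84.8/10) = 3.453e+10.
L_eq = 10·log₁₀(3.453e+10/45) = 88.85 dB.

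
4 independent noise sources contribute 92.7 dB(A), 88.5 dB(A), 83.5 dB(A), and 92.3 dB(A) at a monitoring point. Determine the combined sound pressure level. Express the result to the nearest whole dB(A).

For uncorrelated sources the intensities add, so convert each level to linear form, sum, and take 10·log₁₀ of the total.
Σ 10^(L/10) = 10^(92.7/10) + 10^(88.5/10) + 10^(83.5/10) + 10^(92.3/10) = 4.492e+09.
L_total = 10·log₁₀(4.492e+09) = 96.52 dB(A).

97 dB(A)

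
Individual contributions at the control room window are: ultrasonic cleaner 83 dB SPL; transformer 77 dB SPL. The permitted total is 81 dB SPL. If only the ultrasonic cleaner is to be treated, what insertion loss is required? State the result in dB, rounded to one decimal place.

Fixed contribution from the other source: Σ 10^(L/10) = 10^(77/10) = 5.012e+07 (77.00 dB SPL).
To meet 81 dB SPL overall, the treated ultrasonic cleaner may contribute at most 10^(81/10) − 5.012e+07 = 7.577e+07, i.e. 78.80 dB SPL.
So the ultrasonic cleaner must be reduced from 83 to 78.80 dB SPL: IL = 4.20 dB.

4.2 dB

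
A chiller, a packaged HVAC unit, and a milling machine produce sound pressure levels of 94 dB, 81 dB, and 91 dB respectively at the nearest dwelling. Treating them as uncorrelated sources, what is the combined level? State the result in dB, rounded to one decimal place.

95.9 dB

Incoherent sources combine by intensity addition: L_total = 10·log₁₀(Σ 10^(L_i/10)).
Σ 10^(L/10) = 10^(94/10) + 10^(81/10) + 10^(91/10) = 3.897e+09.
L_total = 10·log₁₀(3.897e+09) = 95.91 dB.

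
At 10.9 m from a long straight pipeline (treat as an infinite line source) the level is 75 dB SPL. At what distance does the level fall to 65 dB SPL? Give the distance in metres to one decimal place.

Line-source spreading drops the level by 10·log₁₀(r₂/r₁); inverting, r₂/r₁ = 10^(ΔL/10).
r₂ = 10.9·10^((75−65)/10) = 10.9·10^(10.0/10) = 109.00 m.

109.0 m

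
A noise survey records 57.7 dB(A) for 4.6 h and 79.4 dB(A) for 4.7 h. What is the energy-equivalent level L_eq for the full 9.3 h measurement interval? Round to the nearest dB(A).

76 dB(A)

The energy average is taken in the linear domain: L_eq = 10·log₁₀[(Σ tᵢ·10^(Lᵢ/10))/T], T = 9.3 h.
Σ tᵢ·10^(Lᵢ/10) = 4.6·10^(57.7/10) + 4.7·10^(79.4/10) = 4.121e+08.
L_eq = 10·log₁₀(4.121e+08/9.3) = 76.46 dB(A).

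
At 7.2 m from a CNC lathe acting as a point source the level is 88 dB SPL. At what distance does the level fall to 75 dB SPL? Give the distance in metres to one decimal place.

Point-source spreading drops the level by 20·log₁₀(r₂/r₁); inverting, r₂/r₁ = 10^(ΔL/20).
r₂ = 7.2·10^((88−75)/20) = 7.2·10^(13.0/20) = 32.16 m.

32.2 m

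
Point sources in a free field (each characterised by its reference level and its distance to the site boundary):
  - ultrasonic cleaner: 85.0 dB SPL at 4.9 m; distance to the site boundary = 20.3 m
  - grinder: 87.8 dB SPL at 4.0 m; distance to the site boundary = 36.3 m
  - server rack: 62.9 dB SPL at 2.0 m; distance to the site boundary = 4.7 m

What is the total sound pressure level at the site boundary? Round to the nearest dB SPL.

74 dB SPL

Apply inverse-square spreading to bring every level to the receiver, then sum 10^(L/10).
ultrasonic cleaner: 85.0 − 20·log₁₀(20.3/4.9) = 85.0 − 12.35 = 72.65 dB SPL.
grinder: 87.8 − 20·log₁₀(36.3/4.0) = 87.8 − 19.16 = 68.64 dB SPL.
server rack: 62.9 − 20·log₁₀(4.7/2.0) = 62.9 − 7.42 = 55.48 dB SPL.
Σ 10^(L/10) = 2.609e+07 → L_total = 10·log₁₀(2.609e+07) = 74.17 dB SPL.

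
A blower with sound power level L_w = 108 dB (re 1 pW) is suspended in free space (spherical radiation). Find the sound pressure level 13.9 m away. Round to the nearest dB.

74 dB

L_p = L_w − 10·log₁₀(4π·r²) with r = 13.9 m.
4π·r² = 2428 m², 10·log₁₀ of that is 33.852 dB.
L_p = 108 − 33.852 = 74.15 dB.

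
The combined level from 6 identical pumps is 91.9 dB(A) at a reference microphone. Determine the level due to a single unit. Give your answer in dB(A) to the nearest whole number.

84 dB(A)

Dividing the total intensity by 6 lowers the level by 10·log₁₀ 6 = 7.782 dB: L₁ = 91.9 − 7.782.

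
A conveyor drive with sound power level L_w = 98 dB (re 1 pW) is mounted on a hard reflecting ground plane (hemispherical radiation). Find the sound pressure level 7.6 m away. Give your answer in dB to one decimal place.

Free-field hemispherical radiation: L_p = L_w − 10·log₁₀(2π·r²), r = 7.6 m.
2π·r² = 362.9 m², 10·log₁₀ of that is 25.598 dB.
L_p = 98 − 25.598 = 72.40 dB.

72.4 dB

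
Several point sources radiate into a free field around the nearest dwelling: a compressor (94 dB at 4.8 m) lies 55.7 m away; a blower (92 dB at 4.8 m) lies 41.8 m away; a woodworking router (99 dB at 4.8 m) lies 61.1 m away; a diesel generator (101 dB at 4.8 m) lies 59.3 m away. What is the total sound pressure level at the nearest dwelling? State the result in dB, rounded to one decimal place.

82.3 dB

Propagate each source to the receiver with L = L_ref − 20·log₁₀(r/r_ref), then add intensities.
compressor: 94 − 20·log₁₀(55.7/4.8) = 94 − 21.29 = 72.71 dB.
blower: 92 − 20·log₁₀(41.8/4.8) = 92 − 18.80 = 73.20 dB.
woodworking router: 99 − 20·log₁₀(61.1/4.8) = 99 − 22.10 = 76.90 dB.
diesel generator: 101 − 20·log₁₀(59.3/4.8) = 101 − 21.84 = 79.16 dB.
Σ 10^(L/10) = 1.711e+08 → L_total = 10·log₁₀(1.711e+08) = 82.33 dB.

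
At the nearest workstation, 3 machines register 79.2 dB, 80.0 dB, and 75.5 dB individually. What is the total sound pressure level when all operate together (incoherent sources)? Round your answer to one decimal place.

For uncorrelated sources the intensities add, so convert each level to linear form, sum, and take 10·log₁₀ of the total.
Σ 10^(L/10) = 10^(79.2/10) + 10^(80.0/10) + 10^(75.5/10) = 2.187e+08.
L_total = 10·log₁₀(2.187e+08) = 83.40 dB.

83.4 dB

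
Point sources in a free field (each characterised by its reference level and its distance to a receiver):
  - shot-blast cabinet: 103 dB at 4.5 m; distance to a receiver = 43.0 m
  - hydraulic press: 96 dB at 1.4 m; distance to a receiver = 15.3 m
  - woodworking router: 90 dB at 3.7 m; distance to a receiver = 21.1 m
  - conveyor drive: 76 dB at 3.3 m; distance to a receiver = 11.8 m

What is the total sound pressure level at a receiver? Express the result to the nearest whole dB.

85 dB

Propagate each source to the receiver with L = L_ref − 20·log₁₀(r/r_ref), then add intensities.
shot-blast cabinet: 103 − 20·log₁₀(43.0/4.5) = 103 − 19.61 = 83.39 dB.
hydraulic press: 96 − 20·log₁₀(15.3/1.4) = 96 − 20.77 = 75.23 dB.
woodworking router: 90 − 20·log₁₀(21.1/3.7) = 90 − 15.12 = 74.88 dB.
conveyor drive: 76 − 20·log₁₀(11.8/3.3) = 76 − 11.07 = 64.93 dB.
Σ 10^(L/10) = 2.857e+08 → L_total = 10·log₁₀(2.857e+08) = 84.56 dB.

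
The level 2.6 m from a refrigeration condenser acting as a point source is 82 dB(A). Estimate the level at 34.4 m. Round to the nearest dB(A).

Point-source attenuation: ΔL = 20·log₁₀(r₂/r₁) = 20·log₁₀(34.4/2.6) = 22.432 dB.
L₂ = 82 − 20·log₁₀(34.4/2.6) = 82 − 22.432 = 59.57 dB(A).

60 dB(A)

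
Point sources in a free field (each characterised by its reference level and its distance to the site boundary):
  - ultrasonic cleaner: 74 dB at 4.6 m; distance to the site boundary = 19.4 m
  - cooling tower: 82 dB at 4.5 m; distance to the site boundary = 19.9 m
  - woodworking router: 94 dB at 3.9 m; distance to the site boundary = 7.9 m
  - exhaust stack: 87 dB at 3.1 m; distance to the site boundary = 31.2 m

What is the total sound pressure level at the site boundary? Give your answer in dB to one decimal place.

88.0 dB

Apply inverse-square spreading to bring every level to the receiver, then sum 10^(L/10).
ultrasonic cleaner: 74 − 20·log₁₀(19.4/4.6) = 74 − 12.50 = 61.50 dB.
cooling tower: 82 − 20·log₁₀(19.9/4.5) = 82 − 12.91 = 69.09 dB.
woodworking router: 94 − 20·log₁₀(7.9/3.9) = 94 − 6.13 = 87.87 dB.
exhaust stack: 87 − 20·log₁₀(31.2/3.1) = 87 − 20.06 = 66.94 dB.
Σ 10^(L/10) = 6.266e+08 → L_total = 10·log₁₀(6.266e+08) = 87.97 dB.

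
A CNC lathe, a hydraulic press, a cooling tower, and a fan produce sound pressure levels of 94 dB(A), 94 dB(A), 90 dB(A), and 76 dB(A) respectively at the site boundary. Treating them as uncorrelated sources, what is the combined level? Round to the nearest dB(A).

For uncorrelated sources the intensities add, so convert each level to linear form, sum, and take 10·log₁₀ of the total.
Σ 10^(L/10) = 10^(94/10) + 10^(94/10) + 10^(90/10) + 10^(76/10) = 6.064e+09.
L_total = 10·log₁₀(6.064e+09) = 97.83 dB(A).

98 dB(A)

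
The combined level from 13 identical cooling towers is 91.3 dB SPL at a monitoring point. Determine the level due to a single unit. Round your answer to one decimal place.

80.2 dB SPL

13 equal contributions raise the level by 10·log₁₀ 13 = 11.139 dB, so each unit alone gives 91.3 − 11.139.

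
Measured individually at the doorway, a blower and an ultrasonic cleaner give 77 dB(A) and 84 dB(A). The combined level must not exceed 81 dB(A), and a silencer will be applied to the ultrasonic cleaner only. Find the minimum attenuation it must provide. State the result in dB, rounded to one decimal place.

The untreated sources together contribute 10^(77/10) = 5.012e+07, i.e. 77.00 dB(A).
The limit corresponds to 10^(81/10) = 1.259e+08; subtracting the fixed part leaves 7.577e+07 for the ultrasonic cleaner, i.e. 78.80 dB(A).
Required insertion loss = 84 − 78.80 = 5.20 dB.

5.2 dB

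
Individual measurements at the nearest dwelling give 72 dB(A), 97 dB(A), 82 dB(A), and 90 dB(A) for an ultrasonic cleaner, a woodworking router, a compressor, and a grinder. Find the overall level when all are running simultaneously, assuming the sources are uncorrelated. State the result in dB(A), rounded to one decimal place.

97.9 dB(A)

For uncorrelated sources the intensities add, so convert each level to linear form, sum, and take 10·log₁₀ of the total.
Σ 10^(L/10) = 10^(72/10) + 10^(97/10) + 10^(82/10) + 10^(90/10) = 6.186e+09.
L_total = 10·log₁₀(6.186e+09) = 97.91 dB(A).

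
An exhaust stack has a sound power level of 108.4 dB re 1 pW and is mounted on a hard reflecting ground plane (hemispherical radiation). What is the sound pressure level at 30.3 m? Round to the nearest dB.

The power spreads over a hemisphere of area 2π·r², so L_p = L_w − 10·log₁₀(2π·r²).
2π·r² = 5769 m², 10·log₁₀ of that is 37.611 dB.
L_p = 108.4 − 37.611 = 70.79 dB.

71 dB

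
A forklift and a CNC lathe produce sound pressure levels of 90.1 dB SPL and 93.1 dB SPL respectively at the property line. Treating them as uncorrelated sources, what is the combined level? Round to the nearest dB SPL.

95 dB SPL

Incoherent sources combine by intensity addition: L_total = 10·log₁₀(Σ 10^(L_i/10)).
Σ 10^(L/10) = 10^(90.1/10) + 10^(93.1/10) = 3.065e+09.
L_total = 10·log₁₀(3.065e+09) = 94.86 dB SPL.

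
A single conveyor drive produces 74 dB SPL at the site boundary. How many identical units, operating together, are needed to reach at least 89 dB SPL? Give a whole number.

The shortfall is 89 − 74 = 15.0 dB, and N units add 10·log₁₀ N, so need 10·log₁₀ N ≥ 15.0.
N ≥ 10^(15.0/10) = 31.623, so N = 32.

32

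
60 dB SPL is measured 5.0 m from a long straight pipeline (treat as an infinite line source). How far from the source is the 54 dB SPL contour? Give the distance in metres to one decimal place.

Line-source spreading drops the level by 10·log₁₀(r₂/r₁); inverting, r₂/r₁ = 10^(ΔL/10).
r₂ = 5.0·10^((60−54)/10) = 5.0·10^(6.0/10) = 19.91 m.

19.9 m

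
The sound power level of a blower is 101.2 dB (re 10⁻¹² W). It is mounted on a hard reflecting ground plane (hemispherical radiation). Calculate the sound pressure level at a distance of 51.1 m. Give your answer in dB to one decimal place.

Free-field hemispherical radiation: L_p = L_w − 10·log₁₀(2π·r²), r = 51.1 m.
2π·r² = 1.641e+04 m², 10·log₁₀ of that is 42.150 dB.
L_p = 101.2 − 42.150 = 59.05 dB.

59.0 dB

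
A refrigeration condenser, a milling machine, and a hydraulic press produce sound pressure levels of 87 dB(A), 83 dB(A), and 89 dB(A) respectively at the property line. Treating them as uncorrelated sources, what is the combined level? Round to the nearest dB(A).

For uncorrelated sources the intensities add, so convert each level to linear form, sum, and take 10·log₁₀ of the total.
Σ 10^(L/10) = 10^(87/10) + 10^(83/10) + 10^(89/10) = 1.495e+09.
L_total = 10·log₁₀(1.495e+09) = 91.75 dB(A).

92 dB(A)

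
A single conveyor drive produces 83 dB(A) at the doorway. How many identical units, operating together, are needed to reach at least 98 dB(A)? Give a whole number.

32

N identical sources give L₁ + 10·log₁₀ N, so require 10·log₁₀ N ≥ 98 − 83 = 15.0 dB.
N ≥ 10^(15.0/10) = 31.623, so N = 32.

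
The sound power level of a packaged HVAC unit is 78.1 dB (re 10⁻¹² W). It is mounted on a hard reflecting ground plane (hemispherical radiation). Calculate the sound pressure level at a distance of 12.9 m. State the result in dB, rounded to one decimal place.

47.9 dB

The power spreads over a hemisphere of area 2π·r², so L_p = L_w − 10·log₁₀(2π·r²).
2π·r² = 1046 m², 10·log₁₀ of that is 30.194 dB.
L_p = 78.1 − 30.194 = 47.91 dB.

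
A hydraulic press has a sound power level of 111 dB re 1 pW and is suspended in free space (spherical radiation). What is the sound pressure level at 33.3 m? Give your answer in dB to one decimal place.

L_p = L_w − 10·log₁₀(4π·r²) with r = 33.3 m.
4π·r² = 1.393e+04 m², 10·log₁₀ of that is 41.441 dB.
L_p = 111 − 41.441 = 69.56 dB.

69.6 dB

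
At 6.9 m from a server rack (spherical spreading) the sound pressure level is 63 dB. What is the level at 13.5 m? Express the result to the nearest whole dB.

For a point source, L₂ = L₁ − 20·log₁₀(r₂/r₁).
L₂ = 63 − 20·log₁₀(13.5/6.9) = 63 − 5.830 = 57.17 dB.

57 dB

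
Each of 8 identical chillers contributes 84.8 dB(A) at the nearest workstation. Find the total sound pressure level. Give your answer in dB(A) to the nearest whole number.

L_total = L₁ + 10·log₁₀ N for N identical incoherent sources.
L_total = 84.8 + 10·log₁₀(8) = 84.8 + 9.031 = 93.83 dB(A).

94 dB(A)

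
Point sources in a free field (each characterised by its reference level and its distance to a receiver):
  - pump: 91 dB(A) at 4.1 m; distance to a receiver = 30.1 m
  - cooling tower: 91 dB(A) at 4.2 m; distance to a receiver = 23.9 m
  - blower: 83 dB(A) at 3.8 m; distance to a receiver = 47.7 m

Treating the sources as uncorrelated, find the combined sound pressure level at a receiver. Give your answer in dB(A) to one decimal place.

78.0 dB(A)

First find each source's level at the receiver (point-source: −20·log₁₀(r/r_ref)), then combine on an intensity basis.
pump: 91 − 20·log₁₀(30.1/4.1) = 91 − 17.32 = 73.68 dB(A).
cooling tower: 91 − 20·log₁₀(23.9/4.2) = 91 − 15.10 = 75.90 dB(A).
blower: 83 − 20·log₁₀(47.7/3.8) = 83 − 21.97 = 61.03 dB(A).
Σ 10^(L/10) = 6.350e+07 → L_total = 10·log₁₀(6.350e+07) = 78.03 dB(A).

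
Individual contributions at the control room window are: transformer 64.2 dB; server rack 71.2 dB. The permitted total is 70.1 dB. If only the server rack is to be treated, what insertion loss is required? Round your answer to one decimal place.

2.4 dB

Fixed contribution from the other source: Σ 10^(L/10) = 10^(64.2/10) = 2.630e+06 (64.20 dB).
To meet 70.1 dB overall, the treated server rack may contribute at most 10^(70.1/10) − 2.630e+06 = 7.603e+06, i.e. 68.81 dB.
Required insertion loss = 71.2 − 68.81 = 2.39 dB.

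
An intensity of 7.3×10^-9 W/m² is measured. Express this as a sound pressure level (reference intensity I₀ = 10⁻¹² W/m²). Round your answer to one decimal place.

38.6 dB

L = 10·log₁₀(I/I₀) = 10·log₁₀(7.3×10^-9/10⁻¹²) = 10·log₁₀(7.3×10^3).
L = 10·(0.8633 + 3) = 38.63 dB.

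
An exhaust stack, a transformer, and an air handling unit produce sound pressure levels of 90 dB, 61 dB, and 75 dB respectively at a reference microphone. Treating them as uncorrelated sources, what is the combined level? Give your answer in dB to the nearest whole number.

Incoherent sources combine by intensity addition: L_total = 10·log₁₀(Σ 10^(L_i/10)).
Σ 10^(L/10) = 10^(90/10) + 10^(61/10) + 10^(75/10) = 1.033e+09.
L_total = 10·log₁₀(1.033e+09) = 90.14 dB.

90 dB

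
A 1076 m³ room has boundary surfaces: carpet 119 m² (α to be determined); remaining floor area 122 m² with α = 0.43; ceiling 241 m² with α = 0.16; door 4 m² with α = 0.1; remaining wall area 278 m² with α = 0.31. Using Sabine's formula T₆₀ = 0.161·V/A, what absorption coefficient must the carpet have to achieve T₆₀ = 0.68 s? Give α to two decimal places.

Required total absorption A = 0.161·1076/0.68 = 254.76 m².
Absorption from the other surfaces = 122·0.43 + 241·0.16 + 4·0.1 + 278·0.31 = 177.60 m², so the carpet must supply 77.16 m² over 119 m².
α = 77.16/119 = 0.648.

0.65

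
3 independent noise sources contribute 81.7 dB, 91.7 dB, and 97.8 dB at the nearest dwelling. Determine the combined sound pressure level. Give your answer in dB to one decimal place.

Incoherent sources combine by intensity addition: L_total = 10·log₁₀(Σ 10^(L_i/10)).
Σ 10^(L/10) = 10^(81.7/10) + 10^(91.7/10) + 10^(97.8/10) = 7.653e+09.
L_total = 10·log₁₀(7.653e+09) = 98.84 dB.

98.8 dB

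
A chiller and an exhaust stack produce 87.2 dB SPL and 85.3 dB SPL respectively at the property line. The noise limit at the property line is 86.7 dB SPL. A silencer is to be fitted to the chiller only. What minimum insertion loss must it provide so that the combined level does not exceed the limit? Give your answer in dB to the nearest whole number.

6 dB

The untreated sources together contribute 10^(85.3/10) = 3.388e+08, i.e. 85.30 dB SPL.
To meet 86.7 dB SPL overall, the treated chiller may contribute at most 10^(86.7/10) − 3.388e+08 = 1.289e+08, i.e. 81.10 dB SPL.
Required insertion loss = 87.2 − 81.10 = 6.10 dB.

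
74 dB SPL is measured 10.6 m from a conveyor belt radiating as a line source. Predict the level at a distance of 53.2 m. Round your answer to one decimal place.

67.0 dB SPL

Cylindrical spreading from a line source gives a 10·log₁₀(r₂/r₁) drop.
L₂ = 74 − 10·log₁₀(53.2/10.6) = 74 − 7.006 = 66.99 dB SPL.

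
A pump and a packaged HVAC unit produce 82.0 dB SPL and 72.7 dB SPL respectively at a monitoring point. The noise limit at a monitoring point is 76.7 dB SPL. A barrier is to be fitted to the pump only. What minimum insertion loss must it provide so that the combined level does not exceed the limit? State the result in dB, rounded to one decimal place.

7.5 dB

Everything except the pump sums to 10^(72.7/10) = 1.862e+07 in linear terms, 72.70 dB SPL.
The limit corresponds to 10^(76.7/10) = 4.677e+07; subtracting the fixed part leaves 2.815e+07 for the pump, i.e. 74.50 dB SPL.
Required insertion loss = 82.0 − 74.50 = 7.50 dB.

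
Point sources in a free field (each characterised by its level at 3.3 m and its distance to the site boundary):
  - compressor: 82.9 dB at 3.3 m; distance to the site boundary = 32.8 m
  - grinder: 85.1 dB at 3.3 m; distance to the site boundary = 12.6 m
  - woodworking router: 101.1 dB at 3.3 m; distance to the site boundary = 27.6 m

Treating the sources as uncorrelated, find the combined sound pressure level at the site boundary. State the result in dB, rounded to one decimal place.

83.2 dB

Propagate each source to the receiver with L = L_ref − 20·log₁₀(r/r_ref), then add intensities.
compressor: 82.9 − 20·log₁₀(32.8/3.3) = 82.9 − 19.95 = 62.95 dB.
grinder: 85.1 − 20·log₁₀(12.6/3.3) = 85.1 − 11.64 = 73.46 dB.
woodworking router: 101.1 − 20·log₁₀(27.6/3.3) = 101.1 − 18.45 = 82.65 dB.
Σ 10^(L/10) = 2.083e+08 → L_total = 10·log₁₀(2.083e+08) = 83.19 dB.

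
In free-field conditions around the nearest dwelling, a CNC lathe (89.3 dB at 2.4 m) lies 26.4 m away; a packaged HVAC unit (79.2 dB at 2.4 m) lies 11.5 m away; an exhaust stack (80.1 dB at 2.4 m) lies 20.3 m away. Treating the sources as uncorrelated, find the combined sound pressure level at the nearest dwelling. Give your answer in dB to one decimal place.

70.8 dB

First find each source's level at the receiver (point-source: −20·log₁₀(r/r_ref)), then combine on an intensity basis.
CNC lathe: 89.3 − 20·log₁₀(26.4/2.4) = 89.3 − 20.83 = 68.47 dB.
packaged HVAC unit: 79.2 − 20·log₁₀(11.5/2.4) = 79.2 − 13.61 = 65.59 dB.
exhaust stack: 80.1 − 20·log₁₀(20.3/2.4) = 80.1 − 18.55 = 61.55 dB.
Σ 10^(L/10) = 1.209e+07 → L_total = 10·log₁₀(1.209e+07) = 70.82 dB.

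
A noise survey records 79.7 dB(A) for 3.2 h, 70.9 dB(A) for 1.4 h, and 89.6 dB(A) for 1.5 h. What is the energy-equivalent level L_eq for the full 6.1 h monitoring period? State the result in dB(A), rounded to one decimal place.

L_eq = 10·log₁₀[(1/T)·Σ tᵢ·10^(Lᵢ/10)] with T = 6.1 h.
Σ tᵢ·10^(Lᵢ/10) = 3.2·10^(79.7/10) + 1.4·10^(70.9/10) + 1.5·10^(89.6/10) = 1.684e+09.
L_eq = 10·log₁₀(1.684e+09/6.1) = 84.41 dB(A).

84.4 dB(A)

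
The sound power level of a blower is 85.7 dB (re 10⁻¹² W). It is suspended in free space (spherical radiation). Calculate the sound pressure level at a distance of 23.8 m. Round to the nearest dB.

The power spreads over a sphere of area 4π·r², so L_p = L_w − 10·log₁₀(4π·r²).
4π·r² = 7118 m², 10·log₁₀ of that is 38.524 dB.
L_p = 85.7 − 38.524 = 47.18 dB.

47 dB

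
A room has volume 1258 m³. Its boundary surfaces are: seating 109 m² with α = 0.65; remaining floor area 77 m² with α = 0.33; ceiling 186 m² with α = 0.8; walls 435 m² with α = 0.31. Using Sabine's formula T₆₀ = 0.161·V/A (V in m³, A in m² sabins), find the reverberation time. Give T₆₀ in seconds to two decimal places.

0.53 s

Total absorption A = 109·0.65 + 77·0.33 + 186·0.8 + 435·0.31 = 379.91 m² sabins.
T₆₀ = 0.161 × 1258 / 379.91 = 0.533 s.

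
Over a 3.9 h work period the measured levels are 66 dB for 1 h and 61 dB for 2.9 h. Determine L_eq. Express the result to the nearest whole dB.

Weight each interval's intensity by its duration and average over T = 3.9 h:
Σ tᵢ·10^(Lᵢ/10) = 1·10^(66/10) + 2.9·10^(61/10) = 7.632e+06.
L_eq = 10·log₁₀(7.632e+06/3.9) = 62.92 dB.

63 dB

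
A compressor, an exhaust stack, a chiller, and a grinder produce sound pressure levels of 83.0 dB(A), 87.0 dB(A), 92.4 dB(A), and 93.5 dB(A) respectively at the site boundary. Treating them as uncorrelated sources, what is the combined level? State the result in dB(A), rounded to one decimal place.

Incoherent sources combine by intensity addition: L_total = 10·log₁₀(Σ 10^(L_i/10)).
Σ 10^(L/10) = 10^(83.0/10) + 10^(87.0/10) + 10^(92.4/10) + 10^(93.5/10) = 4.677e+09.
L_total = 10·log₁₀(4.677e+09) = 96.70 dB(A).

96.7 dB(A)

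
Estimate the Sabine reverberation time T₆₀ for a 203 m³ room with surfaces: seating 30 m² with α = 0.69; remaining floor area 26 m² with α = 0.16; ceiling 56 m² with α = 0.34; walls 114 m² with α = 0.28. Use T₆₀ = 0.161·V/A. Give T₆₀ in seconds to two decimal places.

A = Σ Sᵢαᵢ = 30·0.69 + 26·0.16 + 56·0.34 + 114·0.28 = 75.82 m².
T₆₀ = 0.161·V/A = 0.161·203/75.82 = 0.431 s.

0.43 s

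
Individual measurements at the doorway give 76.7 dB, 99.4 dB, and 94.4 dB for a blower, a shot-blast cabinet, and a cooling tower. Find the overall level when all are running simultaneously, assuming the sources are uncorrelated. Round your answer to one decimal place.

For uncorrelated sources the intensities add, so convert each level to linear form, sum, and take 10·log₁₀ of the total.
Σ 10^(L/10) = 10^(76.7/10) + 10^(99.4/10) + 10^(94.4/10) = 1.151e+10.
L_total = 10·log₁₀(1.151e+10) = 100.61 dB.

100.6 dB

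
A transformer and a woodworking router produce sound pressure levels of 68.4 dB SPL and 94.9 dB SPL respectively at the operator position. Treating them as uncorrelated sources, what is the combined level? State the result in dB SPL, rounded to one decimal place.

94.9 dB SPL

For uncorrelated sources the intensities add, so convert each level to linear form, sum, and take 10·log₁₀ of the total.
Σ 10^(L/10) = 10^(68.4/10) + 10^(94.9/10) = 3.097e+09.
L_total = 10·log₁₀(3.097e+09) = 94.91 dB SPL.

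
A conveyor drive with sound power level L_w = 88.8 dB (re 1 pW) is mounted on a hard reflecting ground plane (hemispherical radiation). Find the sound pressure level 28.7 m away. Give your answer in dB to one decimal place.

Free-field hemispherical radiation: L_p = L_w − 10·log₁₀(2π·r²), r = 28.7 m.
2π·r² = 5175 m², 10·log₁₀ of that is 37.139 dB.
L_p = 88.8 − 37.139 = 51.66 dB.

51.7 dB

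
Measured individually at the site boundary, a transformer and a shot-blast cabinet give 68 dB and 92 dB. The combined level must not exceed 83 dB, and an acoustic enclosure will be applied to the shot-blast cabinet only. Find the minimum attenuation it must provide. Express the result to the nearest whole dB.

The untreated sources together contribute 10^(68/10) = 6.310e+06, i.e. 68.00 dB.
To meet 83 dB overall, the treated shot-blast cabinet may contribute at most 10^(83/10) − 6.310e+06 = 1.932e+08, i.e. 82.86 dB.
So the shot-blast cabinet must be reduced from 92 to 82.86 dB: IL = 9.14 dB.

9 dB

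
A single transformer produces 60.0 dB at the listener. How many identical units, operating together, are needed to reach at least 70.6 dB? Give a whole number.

The shortfall is 70.6 − 60.0 = 10.6 dB, and N units add 10·log₁₀ N, so need 10·log₁₀ N ≥ 10.6.
N ≥ 10^(10.6/10) = 11.482, so N = 12.

12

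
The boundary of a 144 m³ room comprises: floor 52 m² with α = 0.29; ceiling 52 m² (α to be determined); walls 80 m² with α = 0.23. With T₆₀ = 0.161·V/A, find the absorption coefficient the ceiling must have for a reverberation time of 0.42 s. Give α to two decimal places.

From T₆₀ = 0.161·V/A, the target T₆₀ = 0.42 s needs A = 0.161·144/0.42 = 55.20 m².
Absorption from the other surfaces = 52·0.29 + 80·0.23 = 33.48 m², so the ceiling must supply 21.72 m² over 52 m².
α = 21.72/52 = 0.418.

0.42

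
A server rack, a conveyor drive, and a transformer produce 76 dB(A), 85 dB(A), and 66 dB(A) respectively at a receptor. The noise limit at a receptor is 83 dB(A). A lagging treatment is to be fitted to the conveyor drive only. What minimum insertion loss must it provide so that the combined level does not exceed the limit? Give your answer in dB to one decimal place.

Everything except the conveyor drive sums to 10^(76/10) + 10^(66/10) = 4.379e+07 in linear terms, 76.41 dB(A).
The limit corresponds to 10^(83/10) = 1.995e+08; subtracting the fixed part leaves 1.557e+08 for the conveyor drive, i.e. 81.92 dB(A).
So the conveyor drive must be reduced from 85 to 81.92 dB(A): IL = 3.08 dB.

3.1 dB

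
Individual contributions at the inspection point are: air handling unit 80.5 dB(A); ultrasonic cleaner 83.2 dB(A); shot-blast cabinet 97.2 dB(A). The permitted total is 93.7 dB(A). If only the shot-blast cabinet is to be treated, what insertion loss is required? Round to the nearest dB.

The untreated sources together contribute 10^(80.5/10) + 10^(83.2/10) = 3.211e+08, i.e. 85.07 dB(A).
To meet 93.7 dB(A) overall, the treated shot-blast cabinet may contribute at most 10^(93.7/10) − 3.211e+08 = 2.023e+09, i.e. 93.06 dB(A).
So the shot-blast cabinet must be reduced from 97.2 to 93.06 dB(A): IL = 4.14 dB.

4 dB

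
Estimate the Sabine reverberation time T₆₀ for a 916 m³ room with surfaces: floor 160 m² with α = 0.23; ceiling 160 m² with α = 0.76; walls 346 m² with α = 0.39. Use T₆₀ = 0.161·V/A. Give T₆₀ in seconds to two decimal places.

A = Σ Sᵢαᵢ = 160·0.23 + 160·0.76 + 346·0.39 = 293.34 m².
T₆₀ = 0.161 × 916 / 293.34 = 0.503 s.

0.50 s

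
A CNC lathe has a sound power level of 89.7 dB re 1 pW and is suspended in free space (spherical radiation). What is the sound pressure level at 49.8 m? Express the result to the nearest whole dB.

45 dB

The power spreads over a sphere of area 4π·r², so L_p = L_w − 10·log₁₀(4π·r²).
4π·r² = 3.117e+04 m², 10·log₁₀ of that is 44.937 dB.
L_p = 89.7 − 44.937 = 44.76 dB.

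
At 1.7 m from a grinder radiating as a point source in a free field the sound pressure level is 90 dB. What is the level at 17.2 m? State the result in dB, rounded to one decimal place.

69.9 dB

Spherical spreading from a point source gives a 20·log₁₀(r₂/r₁) drop.
L₂ = 90 − 20·log₁₀(17.2/1.7) = 90 − 20.102 = 69.90 dB.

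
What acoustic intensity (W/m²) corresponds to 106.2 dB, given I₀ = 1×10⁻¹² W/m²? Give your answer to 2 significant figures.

L = 10·log₁₀(I/I₀) ⇒ I = I₀·10^(L/10) = 10⁻¹² × 10^10.62.

0.042 W/m²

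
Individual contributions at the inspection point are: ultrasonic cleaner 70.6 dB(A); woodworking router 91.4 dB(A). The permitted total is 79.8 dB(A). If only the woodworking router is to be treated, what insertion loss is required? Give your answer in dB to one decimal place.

The untreated sources together contribute 10^(70.6/10) = 1.148e+07, i.e. 70.60 dB(A).
The limit corresponds to 10^(79.8/10) = 9.550e+07; subtracting the fixed part leaves 8.402e+07 for the woodworking router, i.e. 79.24 dB(A).
So the woodworking router must be reduced from 91.4 to 79.24 dB(A): IL = 12.16 dB.

12.2 dB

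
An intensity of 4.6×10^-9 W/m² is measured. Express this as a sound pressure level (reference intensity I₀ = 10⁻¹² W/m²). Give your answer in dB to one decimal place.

36.6 dB

L = 10·log₁₀(I/I₀) = 10·log₁₀(4.6×10^-9/10⁻¹²) = 10·log₁₀(4.6×10^3).
L = 10·(0.6628 + 3) = 36.63 dB.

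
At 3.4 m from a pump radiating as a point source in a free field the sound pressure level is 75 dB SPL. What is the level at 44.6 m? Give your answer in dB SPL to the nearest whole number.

53 dB SPL

For a point source, L₂ = L₁ − 20·log₁₀(r₂/r₁).
L₂ = 75 − 20·log₁₀(44.6/3.4) = 75 − 22.357 = 52.64 dB SPL.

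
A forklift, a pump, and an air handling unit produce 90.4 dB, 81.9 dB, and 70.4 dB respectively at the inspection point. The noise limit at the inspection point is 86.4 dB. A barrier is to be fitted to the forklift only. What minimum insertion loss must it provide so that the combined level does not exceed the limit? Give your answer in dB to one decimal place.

6.1 dB

Everything except the forklift sums to 10^(81.9/10) + 10^(70.4/10) = 1.658e+08 in linear terms, 82.20 dB.
To meet 86.4 dB overall, the treated forklift may contribute at most 10^(86.4/10) − 1.658e+08 = 2.707e+08, i.e. 84.32 dB.
So the forklift must be reduced from 90.4 to 84.32 dB: IL = 6.08 dB.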